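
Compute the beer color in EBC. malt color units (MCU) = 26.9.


SRM = 1.4922·MCU^0.6859;  EBC = SRM·1.97
SRM = 1.4922·26.9^0.6859 = 14.2723
EBC = 14.2723·1.97

28.1164 EBC


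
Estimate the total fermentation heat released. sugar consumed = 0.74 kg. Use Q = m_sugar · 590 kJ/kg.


Q = 0.74 · 590

436.6000 kJ


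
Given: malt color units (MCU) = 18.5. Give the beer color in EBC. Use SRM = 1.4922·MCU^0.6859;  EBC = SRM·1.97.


SRM = 1.4922·18.5^0.6859 = 11.0403
EBC = 11.0403·1.97

21.7494 EBC


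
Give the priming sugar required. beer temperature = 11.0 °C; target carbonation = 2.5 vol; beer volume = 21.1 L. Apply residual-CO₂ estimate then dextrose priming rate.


residual = 14.695·(0.01821 + 0.09011·e^(−0.04·T));  sugar = (target − residual)·4.0·V
residual = 14.695·(0.01821 + 0.09011·e^(−0.04·11.0)) = 1.1204
sugar = (2.5 − 1.1204)·4.0·21.1

116.4376 g


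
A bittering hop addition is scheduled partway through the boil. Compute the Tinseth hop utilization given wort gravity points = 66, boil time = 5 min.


U = 1.65·0.000125^(GP/1000) · (1 − e^(−0.04·t))/4.15
bigness = 1.65·0.000125^(66/1000) = 0.9118
boil_factor = (1 − e^(−0.04·5))/4.15 = 0.0437
U = 0.9118 · 0.0437

0.0398


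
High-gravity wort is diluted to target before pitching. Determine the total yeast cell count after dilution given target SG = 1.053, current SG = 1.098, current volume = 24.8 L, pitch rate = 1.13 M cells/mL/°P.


V_w = V·((SG_c−1)/(SG_t−1)−1);  °P = 259 − 259/SG_t;  cells = rate·(V+V_w)·°P
V_w = 24.8·((1.098−1)/(1.053−1)−1) = 21.0566
V_final = 24.8 + 21.0566 = 45.8566
°P = 259 − 259/1.053 = 13.0361
cells = 1.13·45.8566·13.0361

675.5035 billion cells


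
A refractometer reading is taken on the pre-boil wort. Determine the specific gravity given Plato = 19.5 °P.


SG = 259/(259 − P)
SG = 259/(259 − 19.5)

1.0814


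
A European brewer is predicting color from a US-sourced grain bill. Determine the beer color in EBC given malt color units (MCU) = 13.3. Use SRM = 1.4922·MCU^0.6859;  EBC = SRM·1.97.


SRM = 1.4922·13.3^0.6859 = 8.8039
EBC = 8.8039·1.97

17.3438 EBC


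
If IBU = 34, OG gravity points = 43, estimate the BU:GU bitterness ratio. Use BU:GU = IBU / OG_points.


BU:GU = 34 / 43

0.7907


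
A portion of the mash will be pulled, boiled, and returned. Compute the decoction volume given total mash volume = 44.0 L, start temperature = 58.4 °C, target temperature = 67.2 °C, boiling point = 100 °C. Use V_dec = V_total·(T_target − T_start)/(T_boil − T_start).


V_dec = 44.0·(67.2 − 58.4)/(100 − 58.4)

9.3077 L


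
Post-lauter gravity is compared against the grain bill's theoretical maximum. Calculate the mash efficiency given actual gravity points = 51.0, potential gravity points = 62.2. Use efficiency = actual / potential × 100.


efficiency = 51.0 / 62.2 × 100

81.9936 %


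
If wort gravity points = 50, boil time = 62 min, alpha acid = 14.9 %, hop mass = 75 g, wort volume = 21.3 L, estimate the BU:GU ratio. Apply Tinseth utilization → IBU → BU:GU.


U = 1.65·0.000125^(GP/1000)·(1−e^(−0.04t))/4.15;  IBU = (α/100)·m·U·1000/V;  BU:GU = IBU/GP
U = 1.65·0.000125^(50/1000)·(1−e^(−0.04·62))/4.15 = 0.2324
IBU = (14.9/100)·75·0.2324·1000/21.3 = 121.9457
BU:GU = 121.9457/50

2.4389


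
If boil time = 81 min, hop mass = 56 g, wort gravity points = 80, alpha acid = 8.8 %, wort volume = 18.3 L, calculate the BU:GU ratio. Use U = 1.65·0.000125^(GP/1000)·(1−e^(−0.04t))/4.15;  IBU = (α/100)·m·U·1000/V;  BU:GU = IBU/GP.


U = 1.65·0.000125^(80/1000)·(1−e^(−0.04·81))/4.15 = 0.1861
IBU = (8.8/100)·56·0.1861·1000/18.3 = 50.1254
BU:GU = 50.1254/80

0.6266


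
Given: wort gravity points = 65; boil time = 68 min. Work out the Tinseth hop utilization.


U = 1.65·0.000125^(GP/1000) · (1 − e^(−0.04·t))/4.15
bigness = 1.65·0.000125^(65/1000) = 0.9200
boil_factor = (1 − e^(−0.04·68))/4.15 = 0.2251
U = 0.9200 · 0.2251

0.2071


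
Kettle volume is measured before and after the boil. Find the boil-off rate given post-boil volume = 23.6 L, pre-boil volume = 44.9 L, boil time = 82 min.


rate = (V_pre − V_post) / (t_min/60)
rate = (44.9 − 23.6) / (82/60)

15.5854 L/hr


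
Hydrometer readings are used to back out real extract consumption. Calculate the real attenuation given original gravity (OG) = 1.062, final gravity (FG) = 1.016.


AA = (OG−FG)/(OG−1)·100;  RA = AA·0.8192
AA = (1.062 − 1.016)/(1.062 − 1)·100 = 74.1935
RA = 74.1935·0.8192

60.7794 %


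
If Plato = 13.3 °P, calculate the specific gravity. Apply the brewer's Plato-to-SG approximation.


SG = 259/(259 − P)
SG = 259/(259 − 13.3)

1.0541


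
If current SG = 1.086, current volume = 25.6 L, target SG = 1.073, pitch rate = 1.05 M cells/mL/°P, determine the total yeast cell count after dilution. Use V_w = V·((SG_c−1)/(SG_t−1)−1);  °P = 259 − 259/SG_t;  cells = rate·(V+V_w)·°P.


V_w = 25.6·((1.086−1)/(1.073−1)−1) = 4.5589
V_final = 25.6 + 4.5589 = 30.1589
°P = 259 − 259/1.073 = 17.6207
cells = 1.05·30.1589·17.6207

557.9917 billion cells


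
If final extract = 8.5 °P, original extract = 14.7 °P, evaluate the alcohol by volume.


SG = 259/(259 − P);  ABV = (OG − FG)·131.25
OG = 259/(259 − 14.7) = 1.0602
FG = 259/(259 − 8.5) = 1.0339
ABV = (1.0602 − 1.0339)·131.25

3.4440 % ABV


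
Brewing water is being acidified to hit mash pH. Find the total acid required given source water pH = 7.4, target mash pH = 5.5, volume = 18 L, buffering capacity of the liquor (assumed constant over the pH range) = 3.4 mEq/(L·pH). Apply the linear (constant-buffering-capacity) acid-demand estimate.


acid = buffering capacity · (pH_source − pH_target) · V
acid = 3.4 · (7.4 − 5.5) · 18

116.2800 mEq


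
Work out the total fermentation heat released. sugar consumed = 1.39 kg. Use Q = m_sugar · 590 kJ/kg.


Q = 1.39 · 590

820.1000 kJ


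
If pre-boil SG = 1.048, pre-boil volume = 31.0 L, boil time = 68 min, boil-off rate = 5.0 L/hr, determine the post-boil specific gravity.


V_post = V_pre − rate·(t/60);  SG_post = 1 + (SG_pre−1)·V_pre/V_post
V_post = 31.0 − 5.0·(68/60) = 25.3333
SG_post = 1 + (1.048 − 1)·31.0/25.3333

1.0587


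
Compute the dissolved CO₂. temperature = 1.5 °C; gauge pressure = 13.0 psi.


vols = (P + 14.695)·(0.01821 + 0.09011·e^(−0.04·T))
vols = (13.0 + 14.695)·(0.01821 + 0.09011·e^(−0.04·1.5))

2.8546 volumes


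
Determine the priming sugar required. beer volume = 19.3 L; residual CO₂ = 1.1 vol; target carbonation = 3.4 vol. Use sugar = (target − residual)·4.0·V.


sugar = (3.4 − 1.1)·4.0·19.3

177.5600 g


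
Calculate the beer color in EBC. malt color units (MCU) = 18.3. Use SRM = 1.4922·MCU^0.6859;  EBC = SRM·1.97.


SRM = 1.4922·18.3^0.6859 = 10.9583
EBC = 10.9583·1.97

21.5878 EBC


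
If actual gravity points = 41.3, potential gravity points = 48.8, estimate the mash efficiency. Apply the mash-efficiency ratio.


efficiency = actual / potential × 100
efficiency = 41.3 / 48.8 × 100

84.6311 %


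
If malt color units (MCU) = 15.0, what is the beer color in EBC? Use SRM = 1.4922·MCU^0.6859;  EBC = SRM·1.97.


SRM = 1.4922·15.0^0.6859 = 9.5611
EBC = 9.5611·1.97

18.8354 EBC


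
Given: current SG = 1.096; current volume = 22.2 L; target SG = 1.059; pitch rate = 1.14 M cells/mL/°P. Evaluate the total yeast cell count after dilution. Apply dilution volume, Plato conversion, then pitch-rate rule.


V_w = V·((SG_c−1)/(SG_t−1)−1);  °P = 259 − 259/SG_t;  cells = rate·(V+V_w)·°P
V_w = 22.2·((1.096−1)/(1.059−1)−1) = 13.9220
V_final = 22.2 + 13.9220 = 36.1220
°P = 259 − 259/1.059 = 14.4297
cells = 1.14·36.1220·14.4297

594.2003 billion cells


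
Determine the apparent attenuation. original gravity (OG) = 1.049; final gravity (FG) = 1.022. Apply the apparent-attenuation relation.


AA = (OG − FG)/(OG − 1) · 100
AA = (1.049 − 1.022)/(1.049 − 1) · 100

55.1020 %


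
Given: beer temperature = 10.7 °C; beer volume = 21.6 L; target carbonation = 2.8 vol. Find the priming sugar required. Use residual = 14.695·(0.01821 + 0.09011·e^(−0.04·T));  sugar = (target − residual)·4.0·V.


residual = 14.695·(0.01821 + 0.09011·e^(−0.04·10.7)) = 1.1307
sugar = (2.8 − 1.1307)·4.0·21.6

144.2273 g


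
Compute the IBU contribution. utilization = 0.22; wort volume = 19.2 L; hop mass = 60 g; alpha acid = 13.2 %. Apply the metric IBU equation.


IBU = (α/100)·mass·U·1000 / V
IBU = (13.2/100)·60·0.22·1000 / 19.2

90.7500 IBU


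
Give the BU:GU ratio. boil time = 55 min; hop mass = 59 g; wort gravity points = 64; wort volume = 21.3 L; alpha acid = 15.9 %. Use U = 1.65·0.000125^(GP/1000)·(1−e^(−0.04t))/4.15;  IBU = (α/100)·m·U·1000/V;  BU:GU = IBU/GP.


U = 1.65·0.000125^(64/1000)·(1−e^(−0.04·55))/4.15 = 0.1989
IBU = (15.9/100)·59·0.1989·1000/21.3 = 87.6003
BU:GU = 87.6003/64

1.3688


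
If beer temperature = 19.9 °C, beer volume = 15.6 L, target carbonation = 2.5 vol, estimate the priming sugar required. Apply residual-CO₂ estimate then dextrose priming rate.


residual = 14.695·(0.01821 + 0.09011·e^(−0.04·T));  sugar = (target − residual)·4.0·V
residual = 14.695·(0.01821 + 0.09011·e^(−0.04·19.9)) = 0.8650
sugar = (2.5 − 0.8650)·4.0·15.6

102.0261 g


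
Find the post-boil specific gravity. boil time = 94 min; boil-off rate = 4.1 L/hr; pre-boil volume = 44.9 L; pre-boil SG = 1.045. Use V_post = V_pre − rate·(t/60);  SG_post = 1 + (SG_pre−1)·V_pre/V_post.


V_post = 44.9 − 4.1·(94/60) = 38.4767
SG_post = 1 + (1.045 − 1)·44.9/38.4767

1.0525


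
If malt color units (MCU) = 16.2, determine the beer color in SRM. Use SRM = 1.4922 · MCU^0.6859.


SRM = 1.4922 · 16.2^0.6859

10.0794 SRM


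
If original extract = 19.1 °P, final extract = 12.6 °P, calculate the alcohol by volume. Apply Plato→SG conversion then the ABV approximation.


SG = 259/(259 − P);  ABV = (OG − FG)·131.25
OG = 259/(259 − 19.1) = 1.0796
FG = 259/(259 − 12.6) = 1.0511
ABV = (1.0796 − 1.0511)·131.25

3.7380 % ABV


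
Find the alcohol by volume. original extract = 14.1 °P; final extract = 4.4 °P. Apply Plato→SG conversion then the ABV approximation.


SG = 259/(259 − P);  ABV = (OG − FG)·131.25
OG = 259/(259 − 14.1) = 1.0576
FG = 259/(259 − 4.4) = 1.0173
ABV = (1.0576 − 1.0173)·131.25

5.2884 % ABV


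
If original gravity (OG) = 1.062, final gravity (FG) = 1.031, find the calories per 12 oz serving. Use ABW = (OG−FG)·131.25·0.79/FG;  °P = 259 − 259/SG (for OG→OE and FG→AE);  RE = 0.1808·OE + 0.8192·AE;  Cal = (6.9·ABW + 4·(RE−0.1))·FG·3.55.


ABW = (1.062 − 1.031)·131.25·0.79/1.031 = 3.1177
OE = 259 − 259/1.062 = 15.1205 °P
AE = 259 − 259/1.031 = 7.7876 °P
RE = 0.1808·15.1205 + 0.8192·7.7876 = 9.1134 °P
Cal = (6.9·3.1177 + 4·(9.1134−0.1))·1.031·3.55

210.6923 kcal


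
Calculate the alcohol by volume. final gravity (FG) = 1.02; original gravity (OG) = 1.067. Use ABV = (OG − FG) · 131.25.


ABV = (1.067 − 1.02) · 131.25

6.1687 % ABV


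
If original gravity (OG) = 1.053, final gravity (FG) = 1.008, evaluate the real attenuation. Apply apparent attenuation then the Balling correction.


AA = (OG−FG)/(OG−1)·100;  RA = AA·0.8192
AA = (1.053 − 1.008)/(1.053 − 1)·100 = 84.9057
RA = 84.9057·0.8192

69.5547 %


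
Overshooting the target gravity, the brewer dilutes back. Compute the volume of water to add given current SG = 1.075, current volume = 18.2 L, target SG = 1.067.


V_water = V·((SG_curr − 1)/(SG_target − 1) − 1)
V_water = 18.2·((1.075 − 1)/(1.067 − 1) − 1)

2.1731 L


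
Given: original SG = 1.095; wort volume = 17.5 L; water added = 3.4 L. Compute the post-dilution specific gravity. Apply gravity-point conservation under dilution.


SG_new = 1 + (SG_old − 1)·V_old/(V_old + V_water)
pts = (1.095 − 1)·1000·17.5/(17.5 + 3.4) = 79.5455
SG_new = 1 + 79.5455/1000

1.0795


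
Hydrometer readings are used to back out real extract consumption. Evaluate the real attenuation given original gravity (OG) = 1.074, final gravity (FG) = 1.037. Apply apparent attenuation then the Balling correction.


AA = (OG−FG)/(OG−1)·100;  RA = AA·0.8192
AA = (1.074 − 1.037)/(1.074 − 1)·100 = 50.0000
RA = 50.0000·0.8192

40.9600 %


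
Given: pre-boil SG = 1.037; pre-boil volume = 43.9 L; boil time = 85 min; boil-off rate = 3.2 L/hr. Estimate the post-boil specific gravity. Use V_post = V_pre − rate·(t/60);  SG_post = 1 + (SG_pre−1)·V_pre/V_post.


V_post = 43.9 − 3.2·(85/60) = 39.3667
SG_post = 1 + (1.037 − 1)·43.9/39.3667

1.0413


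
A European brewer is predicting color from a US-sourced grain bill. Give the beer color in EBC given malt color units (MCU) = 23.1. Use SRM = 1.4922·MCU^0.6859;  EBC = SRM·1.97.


SRM = 1.4922·23.1^0.6859 = 12.8567
EBC = 12.8567·1.97

25.3276 EBC


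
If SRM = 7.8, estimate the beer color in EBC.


EBC = SRM · 1.97
EBC = 7.8 · 1.97

15.3660 EBC


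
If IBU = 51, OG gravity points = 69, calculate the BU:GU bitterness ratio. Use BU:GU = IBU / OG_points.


BU:GU = 51 / 69

0.7391


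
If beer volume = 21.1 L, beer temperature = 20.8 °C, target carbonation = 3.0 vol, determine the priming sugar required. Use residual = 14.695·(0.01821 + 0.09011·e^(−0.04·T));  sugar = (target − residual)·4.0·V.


residual = 14.695·(0.01821 + 0.09011·e^(−0.04·20.8)) = 0.8438
sugar = (3.0 − 0.8438)·4.0·21.1

181.9796 g


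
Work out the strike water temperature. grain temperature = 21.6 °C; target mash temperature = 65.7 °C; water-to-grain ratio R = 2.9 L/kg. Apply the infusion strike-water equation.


T_strike = (0.41/R)·(T_mash − T_grain) + T_mash
T_strike = (0.41/2.9)·(65.7 − 21.6) + 65.7

71.9348 °C


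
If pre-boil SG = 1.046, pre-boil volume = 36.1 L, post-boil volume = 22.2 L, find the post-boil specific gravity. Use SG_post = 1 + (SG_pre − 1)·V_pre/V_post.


pts_pre = (1.046 − 1)·1000 = 46.0000
pts_post = 46.0000·36.1/22.2 = 74.8018
SG_post = 1 + 74.8018/1000

1.0748


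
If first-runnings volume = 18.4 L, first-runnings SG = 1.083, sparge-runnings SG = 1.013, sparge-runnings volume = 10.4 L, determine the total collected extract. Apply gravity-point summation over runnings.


total = Σ (SG_i − 1)·1000·V_i
first = (1.083 − 1)·1000·18.4 = 1527.2000
sparge = (1.013 − 1)·1000·10.4 = 135.2000
total = 1527.2000 + 135.2000

1662.4000 gravity·L


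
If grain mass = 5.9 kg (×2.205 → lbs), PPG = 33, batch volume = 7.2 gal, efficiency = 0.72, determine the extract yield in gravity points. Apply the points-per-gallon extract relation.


points = lbs × PPG × eff / vol
lbs = 5.9 × 2.205 = 13.0095
points = 13.0095 × 33 × 0.72 / 7.2

42.9314 points


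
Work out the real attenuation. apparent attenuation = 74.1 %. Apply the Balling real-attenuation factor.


RA = AA · 0.8192
RA = 74.1 · 0.8192

60.7027 %


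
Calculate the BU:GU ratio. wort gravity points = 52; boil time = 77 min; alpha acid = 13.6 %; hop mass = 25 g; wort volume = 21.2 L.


U = 1.65·0.000125^(GP/1000)·(1−e^(−0.04t))/4.15;  IBU = (α/100)·m·U·1000/V;  BU:GU = IBU/GP
U = 1.65·0.000125^(52/1000)·(1−e^(−0.04·77))/4.15 = 0.2377
IBU = (13.6/100)·25·0.2377·1000/21.2 = 38.1228
BU:GU = 38.1228/52

0.7331


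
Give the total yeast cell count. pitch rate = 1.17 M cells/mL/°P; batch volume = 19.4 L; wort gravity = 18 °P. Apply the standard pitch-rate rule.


cells (billions) = rate · V_L · °P
cells = 1.17 · 19.4 · 18

408.5640 billion cells


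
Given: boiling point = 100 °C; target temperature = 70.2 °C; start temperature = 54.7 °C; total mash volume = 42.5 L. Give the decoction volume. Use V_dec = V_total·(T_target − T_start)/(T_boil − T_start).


V_dec = 42.5·(70.2 − 54.7)/(100 − 54.7)

14.5419 L


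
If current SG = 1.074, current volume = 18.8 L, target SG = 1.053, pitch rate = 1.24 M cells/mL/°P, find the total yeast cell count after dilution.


V_w = V·((SG_c−1)/(SG_t−1)−1);  °P = 259 − 259/SG_t;  cells = rate·(V+V_w)·°P
V_w = 18.8·((1.074−1)/(1.053−1)−1) = 7.4491
V_final = 18.8 + 7.4491 = 26.2491
°P = 259 − 259/1.053 = 13.0361
cells = 1.24·26.2491·13.0361

424.3094 billion cells


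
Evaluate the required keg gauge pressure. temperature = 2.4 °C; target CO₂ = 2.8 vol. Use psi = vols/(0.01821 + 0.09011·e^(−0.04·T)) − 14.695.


psi = 2.8/(0.01821 + 0.09011·e^(−0.04·2.4)) − 14.695

13.2849 psi


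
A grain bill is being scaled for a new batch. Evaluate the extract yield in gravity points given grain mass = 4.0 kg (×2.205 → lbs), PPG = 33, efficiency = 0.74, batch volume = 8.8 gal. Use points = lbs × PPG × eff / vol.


lbs = 4.0 × 2.205 = 8.8200
points = 8.8200 × 33 × 0.74 / 8.8

24.4755 points


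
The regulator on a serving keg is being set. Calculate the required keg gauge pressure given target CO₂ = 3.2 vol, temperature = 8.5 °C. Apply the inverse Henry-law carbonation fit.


psi = vols/(0.01821 + 0.09011·e^(−0.04·T)) − 14.695
psi = 3.2/(0.01821 + 0.09011·e^(−0.04·8.5)) − 14.695

24.1647 psi


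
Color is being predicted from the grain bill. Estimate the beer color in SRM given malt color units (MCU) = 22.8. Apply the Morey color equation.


SRM = 1.4922 · MCU^0.6859
SRM = 1.4922 · 22.8^0.6859

12.7419 SRM


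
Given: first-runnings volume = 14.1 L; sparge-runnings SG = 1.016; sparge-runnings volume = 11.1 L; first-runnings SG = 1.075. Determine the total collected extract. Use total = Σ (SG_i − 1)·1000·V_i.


first = (1.075 − 1)·1000·14.1 = 1057.5000
sparge = (1.016 − 1)·1000·11.1 = 177.6000
total = 1057.5000 + 177.6000

1235.1000 gravity·L


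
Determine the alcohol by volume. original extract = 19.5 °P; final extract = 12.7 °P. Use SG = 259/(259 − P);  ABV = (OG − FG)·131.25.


OG = 259/(259 − 19.5) = 1.0814
FG = 259/(259 − 12.7) = 1.0516
ABV = (1.0814 − 1.0516)·131.25

3.9187 % ABV


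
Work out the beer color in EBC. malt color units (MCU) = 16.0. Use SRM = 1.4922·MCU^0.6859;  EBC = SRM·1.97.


SRM = 1.4922·16.0^0.6859 = 9.9939
EBC = 9.9939·1.97

19.6879 EBC


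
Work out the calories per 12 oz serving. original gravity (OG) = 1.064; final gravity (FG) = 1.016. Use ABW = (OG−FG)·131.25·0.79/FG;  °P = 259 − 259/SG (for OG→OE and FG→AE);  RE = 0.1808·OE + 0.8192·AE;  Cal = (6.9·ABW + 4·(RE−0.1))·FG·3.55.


ABW = (1.064 − 1.016)·131.25·0.79/1.016 = 4.8986
OE = 259 − 259/1.064 = 15.5789 °P
AE = 259 − 259/1.016 = 4.0787 °P
RE = 0.1808·15.5789 + 0.8192·4.0787 = 6.1580 °P
Cal = (6.9·4.8986 + 4·(6.1580−0.1))·1.016·3.55

209.3113 kcal


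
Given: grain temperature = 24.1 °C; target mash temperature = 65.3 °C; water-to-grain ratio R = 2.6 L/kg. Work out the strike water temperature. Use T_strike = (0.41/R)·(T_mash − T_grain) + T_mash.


T_strike = (0.41/2.6)·(65.3 − 24.1) + 65.3

71.7969 °C


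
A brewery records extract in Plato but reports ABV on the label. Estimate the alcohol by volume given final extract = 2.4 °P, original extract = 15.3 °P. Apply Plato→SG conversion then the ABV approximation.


SG = 259/(259 − P);  ABV = (OG − FG)·131.25
OG = 259/(259 − 15.3) = 1.0628
FG = 259/(259 − 2.4) = 1.0094
ABV = (1.0628 − 1.0094)·131.25

7.0126 % ABV


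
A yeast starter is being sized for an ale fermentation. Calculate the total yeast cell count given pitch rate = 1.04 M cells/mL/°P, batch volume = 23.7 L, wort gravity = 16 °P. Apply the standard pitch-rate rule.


cells (billions) = rate · V_L · °P
cells = 1.04 · 23.7 · 16

394.3680 billion cells


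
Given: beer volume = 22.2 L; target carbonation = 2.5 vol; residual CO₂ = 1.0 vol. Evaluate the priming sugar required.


sugar = (target − residual)·4.0·V
sugar = (2.5 − 1.0)·4.0·22.2

133.2000 g


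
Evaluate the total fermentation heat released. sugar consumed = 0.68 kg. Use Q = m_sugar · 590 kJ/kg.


Q = 0.68 · 590

401.2000 kJ


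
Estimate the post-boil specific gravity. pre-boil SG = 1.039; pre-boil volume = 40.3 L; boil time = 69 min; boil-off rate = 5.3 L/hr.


V_post = V_pre − rate·(t/60);  SG_post = 1 + (SG_pre−1)·V_pre/V_post
V_post = 40.3 − 5.3·(69/60) = 34.2050
SG_post = 1 + (1.039 − 1)·40.3/34.2050

1.0459


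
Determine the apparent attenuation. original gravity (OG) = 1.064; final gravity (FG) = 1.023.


AA = (OG − FG)/(OG − 1) · 100
AA = (1.064 − 1.023)/(1.064 − 1) · 100

64.0625 %


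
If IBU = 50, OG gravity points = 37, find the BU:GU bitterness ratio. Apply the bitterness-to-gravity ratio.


BU:GU = IBU / OG_points
BU:GU = 50 / 37

1.3514


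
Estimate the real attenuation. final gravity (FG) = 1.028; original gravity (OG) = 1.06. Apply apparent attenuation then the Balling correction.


AA = (OG−FG)/(OG−1)·100;  RA = AA·0.8192
AA = (1.06 − 1.028)/(1.06 − 1)·100 = 53.3333
RA = 53.3333·0.8192

43.6907 %


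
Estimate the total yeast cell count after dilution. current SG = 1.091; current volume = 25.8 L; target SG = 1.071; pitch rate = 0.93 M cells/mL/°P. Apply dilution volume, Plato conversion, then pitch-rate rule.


V_w = V·((SG_c−1)/(SG_t−1)−1);  °P = 259 − 259/SG_t;  cells = rate·(V+V_w)·°P
V_w = 25.8·((1.091−1)/(1.071−1)−1) = 7.2676
V_final = 25.8 + 7.2676 = 33.0676
°P = 259 − 259/1.071 = 17.1699
cells = 0.93·33.0676·17.1699

528.0248 billion cells


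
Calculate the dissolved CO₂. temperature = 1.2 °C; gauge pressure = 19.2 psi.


vols = (P + 14.695)·(0.01821 + 0.09011·e^(−0.04·T))
vols = (19.2 + 14.695)·(0.01821 + 0.09011·e^(−0.04·1.2))

3.5284 volumes


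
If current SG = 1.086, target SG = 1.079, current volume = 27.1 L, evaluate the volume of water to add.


V_water = V·((SG_curr − 1)/(SG_target − 1) − 1)
V_water = 27.1·((1.086 − 1)/(1.079 − 1) − 1)

2.4013 L


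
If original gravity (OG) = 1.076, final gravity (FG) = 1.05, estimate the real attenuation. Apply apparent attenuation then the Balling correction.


AA = (OG−FG)/(OG−1)·100;  RA = AA·0.8192
AA = (1.076 − 1.05)/(1.076 − 1)·100 = 34.2105
RA = 34.2105·0.8192

28.0253 %


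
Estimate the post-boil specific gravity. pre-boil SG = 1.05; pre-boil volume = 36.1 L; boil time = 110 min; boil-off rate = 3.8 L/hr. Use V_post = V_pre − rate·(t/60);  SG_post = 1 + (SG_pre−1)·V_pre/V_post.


V_post = 36.1 − 3.8·(110/60) = 29.1333
SG_post = 1 + (1.05 − 1)·36.1/29.1333

1.0620


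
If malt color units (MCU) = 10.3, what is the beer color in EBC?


SRM = 1.4922·MCU^0.6859;  EBC = SRM·1.97
SRM = 1.4922·10.3^0.6859 = 7.3881
EBC = 7.3881·1.97

14.5545 EBC


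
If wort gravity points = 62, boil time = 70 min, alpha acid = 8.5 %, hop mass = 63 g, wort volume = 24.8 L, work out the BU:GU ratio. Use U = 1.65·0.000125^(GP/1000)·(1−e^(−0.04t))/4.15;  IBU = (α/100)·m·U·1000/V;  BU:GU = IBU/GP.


U = 1.65·0.000125^(62/1000)·(1−e^(−0.04·70))/4.15 = 0.2139
IBU = (8.5/100)·63·0.2139·1000/24.8 = 46.1855
BU:GU = 46.1855/62

0.7449


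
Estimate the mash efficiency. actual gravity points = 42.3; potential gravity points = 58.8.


efficiency = actual / potential × 100
efficiency = 42.3 / 58.8 × 100

71.9388 %


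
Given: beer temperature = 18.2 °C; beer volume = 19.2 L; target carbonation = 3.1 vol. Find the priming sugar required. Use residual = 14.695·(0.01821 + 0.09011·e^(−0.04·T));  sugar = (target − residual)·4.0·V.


residual = 14.695·(0.01821 + 0.09011·e^(−0.04·18.2)) = 0.9070
sugar = (3.1 − 0.9070)·4.0·19.2

168.4223 g


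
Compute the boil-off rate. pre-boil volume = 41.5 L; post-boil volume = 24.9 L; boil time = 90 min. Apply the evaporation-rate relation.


rate = (V_pre − V_post) / (t_min/60)
rate = (41.5 − 24.9) / (90/60)

11.0667 L/hr


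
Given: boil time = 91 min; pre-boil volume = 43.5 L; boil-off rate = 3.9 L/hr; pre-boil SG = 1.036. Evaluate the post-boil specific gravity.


V_post = V_pre − rate·(t/60);  SG_post = 1 + (SG_pre−1)·V_pre/V_post
V_post = 43.5 − 3.9·(91/60) = 37.5850
SG_post = 1 + (1.036 − 1)·43.5/37.5850

1.0417


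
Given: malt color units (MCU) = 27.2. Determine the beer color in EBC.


SRM = 1.4922·MCU^0.6859;  EBC = SRM·1.97
SRM = 1.4922·27.2^0.6859 = 14.3813
EBC = 14.3813·1.97

28.3311 EBC


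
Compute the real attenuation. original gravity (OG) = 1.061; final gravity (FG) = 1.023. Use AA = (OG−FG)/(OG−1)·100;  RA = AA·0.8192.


AA = (1.061 − 1.023)/(1.061 − 1)·100 = 62.2951
RA = 62.2951·0.8192

51.0321 %


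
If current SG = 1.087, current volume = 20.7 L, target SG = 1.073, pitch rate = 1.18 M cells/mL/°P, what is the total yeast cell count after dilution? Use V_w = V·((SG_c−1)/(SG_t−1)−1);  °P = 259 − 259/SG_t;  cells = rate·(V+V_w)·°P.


V_w = 20.7·((1.087−1)/(1.073−1)−1) = 3.9699
V_final = 20.7 + 3.9699 = 24.6699
°P = 259 − 259/1.073 = 17.6207
cells = 1.18·24.6699·17.6207

512.9460 billion cells


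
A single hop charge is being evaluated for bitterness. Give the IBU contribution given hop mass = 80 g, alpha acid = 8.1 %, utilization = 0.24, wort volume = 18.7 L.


IBU = (α/100)·mass·U·1000 / V
IBU = (8.1/100)·80·0.24·1000 / 18.7

83.1658 IBU


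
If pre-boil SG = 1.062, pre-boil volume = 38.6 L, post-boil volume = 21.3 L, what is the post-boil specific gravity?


SG_post = 1 + (SG_pre − 1)·V_pre/V_post
pts_pre = (1.062 − 1)·1000 = 62.0000
pts_post = 62.0000·38.6/21.3 = 112.3568
SG_post = 1 + 112.3568/1000

1.1124


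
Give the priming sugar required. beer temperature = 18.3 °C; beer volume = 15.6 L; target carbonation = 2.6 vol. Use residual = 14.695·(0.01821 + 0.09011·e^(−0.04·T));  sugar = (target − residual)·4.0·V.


residual = 14.695·(0.01821 + 0.09011·e^(−0.04·18.3)) = 0.9044
sugar = (2.6 − 0.9044)·4.0·15.6

105.8024 g


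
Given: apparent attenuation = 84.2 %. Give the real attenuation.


RA = AA · 0.8192
RA = 84.2 · 0.8192

68.9766 %


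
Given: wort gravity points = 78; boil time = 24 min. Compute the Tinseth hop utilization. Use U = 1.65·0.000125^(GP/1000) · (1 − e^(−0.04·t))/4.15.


bigness = 1.65·0.000125^(78/1000) = 0.8185
boil_factor = (1 − e^(−0.04·24))/4.15 = 0.1487
U = 0.8185 · 0.1487

0.1217


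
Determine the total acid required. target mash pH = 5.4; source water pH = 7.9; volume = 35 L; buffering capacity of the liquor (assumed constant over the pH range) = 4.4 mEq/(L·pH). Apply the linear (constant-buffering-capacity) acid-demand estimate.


acid = buffering capacity · (pH_source − pH_target) · V
acid = 4.4 · (7.9 − 5.4) · 35

385.0000 mEq


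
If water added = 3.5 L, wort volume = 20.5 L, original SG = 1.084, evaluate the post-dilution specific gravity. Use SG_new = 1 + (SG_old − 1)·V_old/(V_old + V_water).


pts = (1.084 − 1)·1000·20.5/(20.5 + 3.5) = 71.7500
SG_new = 1 + 71.7500/1000

1.0717


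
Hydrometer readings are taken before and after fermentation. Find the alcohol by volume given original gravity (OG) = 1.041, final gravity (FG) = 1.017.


ABV = (OG − FG) · 131.25
ABV = (1.041 − 1.017) · 131.25

3.1500 % ABV


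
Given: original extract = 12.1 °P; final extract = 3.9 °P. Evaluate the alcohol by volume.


SG = 259/(259 − P);  ABV = (OG − FG)·131.25
OG = 259/(259 − 12.1) = 1.0490
FG = 259/(259 − 3.9) = 1.0153
ABV = (1.0490 − 1.0153)·131.25

4.4257 % ABV


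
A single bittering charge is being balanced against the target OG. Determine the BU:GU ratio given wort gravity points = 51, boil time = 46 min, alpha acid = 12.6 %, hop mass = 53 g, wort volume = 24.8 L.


U = 1.65·0.000125^(GP/1000)·(1−e^(−0.04t))/4.15;  IBU = (α/100)·m·U·1000/V;  BU:GU = IBU/GP
U = 1.65·0.000125^(51/1000)·(1−e^(−0.04·46))/4.15 = 0.2115
IBU = (12.6/100)·53·0.2115·1000/24.8 = 56.9460
BU:GU = 56.9460/51

1.1166


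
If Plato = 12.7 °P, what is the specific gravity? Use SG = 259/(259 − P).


SG = 259/(259 − 12.7)

1.0516


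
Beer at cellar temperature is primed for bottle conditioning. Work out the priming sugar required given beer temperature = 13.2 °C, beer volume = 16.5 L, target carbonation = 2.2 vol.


residual = 14.695·(0.01821 + 0.09011·e^(−0.04·T));  sugar = (target − residual)·4.0·V
residual = 14.695·(0.01821 + 0.09011·e^(−0.04·13.2)) = 1.0486
sugar = (2.2 − 1.0486)·4.0·16.5

75.9946 g


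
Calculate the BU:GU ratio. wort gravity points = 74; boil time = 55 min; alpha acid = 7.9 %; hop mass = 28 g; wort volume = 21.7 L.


U = 1.65·0.000125^(GP/1000)·(1−e^(−0.04t))/4.15;  IBU = (α/100)·m·U·1000/V;  BU:GU = IBU/GP
U = 1.65·0.000125^(74/1000)·(1−e^(−0.04·55))/4.15 = 0.1818
IBU = (7.9/100)·28·0.1818·1000/21.7 = 18.5323
BU:GU = 18.5323/74

0.2504


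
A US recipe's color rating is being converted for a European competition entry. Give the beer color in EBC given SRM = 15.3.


EBC = SRM · 1.97
EBC = 15.3 · 1.97

30.1410 EBC


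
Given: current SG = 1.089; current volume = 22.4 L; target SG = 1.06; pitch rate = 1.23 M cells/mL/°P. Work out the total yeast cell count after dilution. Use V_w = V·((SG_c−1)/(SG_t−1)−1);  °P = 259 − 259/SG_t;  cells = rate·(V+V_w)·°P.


V_w = 22.4·((1.089−1)/(1.06−1)−1) = 10.8267
V_final = 22.4 + 10.8267 = 33.2267
°P = 259 − 259/1.06 = 14.6604
cells = 1.23·33.2267·14.6604

599.1520 billion cells


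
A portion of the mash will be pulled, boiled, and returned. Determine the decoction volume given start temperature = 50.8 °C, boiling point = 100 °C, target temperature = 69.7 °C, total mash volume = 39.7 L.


V_dec = V_total·(T_target − T_start)/(T_boil − T_start)
V_dec = 39.7·(69.7 − 50.8)/(100 − 50.8)

15.2506 L


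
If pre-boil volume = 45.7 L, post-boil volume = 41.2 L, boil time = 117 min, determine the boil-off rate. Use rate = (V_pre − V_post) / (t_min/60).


rate = (45.7 − 41.2) / (117/60)

2.3077 L/hr


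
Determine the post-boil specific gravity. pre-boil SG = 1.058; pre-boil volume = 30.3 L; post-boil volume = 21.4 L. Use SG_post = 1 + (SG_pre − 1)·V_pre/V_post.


pts_pre = (1.058 − 1)·1000 = 58.0000
pts_post = 58.0000·30.3/21.4 = 82.1215
SG_post = 1 + 82.1215/1000

1.0821


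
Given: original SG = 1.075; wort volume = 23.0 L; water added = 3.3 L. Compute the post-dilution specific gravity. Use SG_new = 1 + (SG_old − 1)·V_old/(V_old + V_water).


pts = (1.075 − 1)·1000·23.0/(23.0 + 3.3) = 65.5894
SG_new = 1 + 65.5894/1000

1.0656


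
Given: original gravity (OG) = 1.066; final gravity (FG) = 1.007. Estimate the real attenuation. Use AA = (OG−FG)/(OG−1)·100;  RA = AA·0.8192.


AA = (1.066 − 1.007)/(1.066 − 1)·100 = 89.3939
RA = 89.3939·0.8192

73.2315 %


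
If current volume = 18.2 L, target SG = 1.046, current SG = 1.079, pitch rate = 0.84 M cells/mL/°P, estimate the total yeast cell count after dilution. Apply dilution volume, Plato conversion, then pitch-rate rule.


V_w = V·((SG_c−1)/(SG_t−1)−1);  °P = 259 − 259/SG_t;  cells = rate·(V+V_w)·°P
V_w = 18.2·((1.079−1)/(1.046−1)−1) = 13.0565
V_final = 18.2 + 13.0565 = 31.2565
°P = 259 − 259/1.046 = 11.3901
cells = 0.84·31.2565·11.3901

299.0514 billion cells


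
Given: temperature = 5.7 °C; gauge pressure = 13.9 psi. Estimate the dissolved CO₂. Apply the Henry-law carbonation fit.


vols = (P + 14.695)·(0.01821 + 0.09011·e^(−0.04·T))
vols = (13.9 + 14.695)·(0.01821 + 0.09011·e^(−0.04·5.7))

2.5721 volumes


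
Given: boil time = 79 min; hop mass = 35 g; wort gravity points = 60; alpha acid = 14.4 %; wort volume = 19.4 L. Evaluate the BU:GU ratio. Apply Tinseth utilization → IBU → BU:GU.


U = 1.65·0.000125^(GP/1000)·(1−e^(−0.04t))/4.15;  IBU = (α/100)·m·U·1000/V;  BU:GU = IBU/GP
U = 1.65·0.000125^(60/1000)·(1−e^(−0.04·79))/4.15 = 0.2220
IBU = (14.4/100)·35·0.2220·1000/19.4 = 57.6835
BU:GU = 57.6835/60

0.9614


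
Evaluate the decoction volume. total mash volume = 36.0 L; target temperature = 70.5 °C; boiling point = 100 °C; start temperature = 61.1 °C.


V_dec = V_total·(T_target − T_start)/(T_boil − T_start)
V_dec = 36.0·(70.5 − 61.1)/(100 − 61.1)

8.6992 L


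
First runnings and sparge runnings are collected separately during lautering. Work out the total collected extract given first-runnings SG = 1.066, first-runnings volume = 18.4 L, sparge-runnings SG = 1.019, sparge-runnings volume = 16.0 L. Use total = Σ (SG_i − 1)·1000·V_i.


first = (1.066 − 1)·1000·18.4 = 1214.4000
sparge = (1.019 − 1)·1000·16.0 = 304.0000
total = 1214.4000 + 304.0000

1518.4000 gravity·L


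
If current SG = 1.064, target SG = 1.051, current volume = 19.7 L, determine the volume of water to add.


V_water = V·((SG_curr − 1)/(SG_target − 1) − 1)
V_water = 19.7·((1.064 − 1)/(1.051 − 1) − 1)

5.0216 L


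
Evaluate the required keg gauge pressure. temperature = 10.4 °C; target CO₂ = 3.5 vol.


psi = vols/(0.01821 + 0.09011·e^(−0.04·T)) − 14.695
psi = 3.5/(0.01821 + 0.09011·e^(−0.04·10.4)) − 14.695

30.3769 psi


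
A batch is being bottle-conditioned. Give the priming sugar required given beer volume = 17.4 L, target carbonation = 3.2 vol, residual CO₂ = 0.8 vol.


sugar = (target − residual)·4.0·V
sugar = (3.2 − 0.8)·4.0·17.4

167.0400 g


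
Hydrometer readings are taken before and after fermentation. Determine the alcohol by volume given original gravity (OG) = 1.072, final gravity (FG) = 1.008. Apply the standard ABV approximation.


ABV = (OG − FG) · 131.25
ABV = (1.072 − 1.008) · 131.25

8.4000 % ABV


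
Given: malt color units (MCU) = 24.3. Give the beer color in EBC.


SRM = 1.4922·MCU^0.6859;  EBC = SRM·1.97
SRM = 1.4922·24.3^0.6859 = 13.3111
EBC = 13.3111·1.97

26.2229 EBC


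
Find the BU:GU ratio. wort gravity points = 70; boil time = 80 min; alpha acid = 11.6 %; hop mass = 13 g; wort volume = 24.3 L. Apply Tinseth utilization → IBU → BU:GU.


U = 1.65·0.000125^(GP/1000)·(1−e^(−0.04t))/4.15;  IBU = (α/100)·m·U·1000/V;  BU:GU = IBU/GP
U = 1.65·0.000125^(70/1000)·(1−e^(−0.04·80))/4.15 = 0.2033
IBU = (11.6/100)·13·0.2033·1000/24.3 = 12.6166
BU:GU = 12.6166/70

0.1802


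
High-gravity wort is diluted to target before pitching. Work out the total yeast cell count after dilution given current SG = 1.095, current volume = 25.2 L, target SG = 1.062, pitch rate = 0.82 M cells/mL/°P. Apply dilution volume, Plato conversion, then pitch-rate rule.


V_w = V·((SG_c−1)/(SG_t−1)−1);  °P = 259 − 259/SG_t;  cells = rate·(V+V_w)·°P
V_w = 25.2·((1.095−1)/(1.062−1)−1) = 13.4129
V_final = 25.2 + 13.4129 = 38.6129
°P = 259 − 259/1.062 = 15.1205
cells = 0.82·38.6129·15.1205

478.7549 billion cells


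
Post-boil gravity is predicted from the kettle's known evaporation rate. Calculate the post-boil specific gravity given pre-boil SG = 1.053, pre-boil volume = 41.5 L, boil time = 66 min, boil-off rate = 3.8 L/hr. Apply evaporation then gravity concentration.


V_post = V_pre − rate·(t/60);  SG_post = 1 + (SG_pre−1)·V_pre/V_post
V_post = 41.5 − 3.8·(66/60) = 37.3200
SG_post = 1 + (1.053 − 1)·41.5/37.3200

1.0589


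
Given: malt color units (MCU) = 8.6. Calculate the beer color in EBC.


SRM = 1.4922·MCU^0.6859;  EBC = SRM·1.97
SRM = 1.4922·8.6^0.6859 = 6.5283
EBC = 6.5283·1.97

12.8607 EBC


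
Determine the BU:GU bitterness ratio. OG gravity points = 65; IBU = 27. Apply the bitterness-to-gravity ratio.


BU:GU = IBU / OG_points
BU:GU = 27 / 65

0.4154


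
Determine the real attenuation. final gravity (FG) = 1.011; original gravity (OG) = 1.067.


AA = (OG−FG)/(OG−1)·100;  RA = AA·0.8192
AA = (1.067 − 1.011)/(1.067 − 1)·100 = 83.5821
RA = 83.5821·0.8192

68.4704 %


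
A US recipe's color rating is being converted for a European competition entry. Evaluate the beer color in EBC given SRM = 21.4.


EBC = SRM · 1.97
EBC = 21.4 · 1.97

42.1580 EBC


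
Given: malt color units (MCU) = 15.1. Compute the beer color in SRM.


SRM = 1.4922 · MCU^0.6859
SRM = 1.4922 · 15.1^0.6859

9.6048 SRM


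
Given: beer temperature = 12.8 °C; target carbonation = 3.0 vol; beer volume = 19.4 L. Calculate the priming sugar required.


residual = 14.695·(0.01821 + 0.09011·e^(−0.04·T));  sugar = (target − residual)·4.0·V
residual = 14.695·(0.01821 + 0.09011·e^(−0.04·12.8)) = 1.0612
sugar = (3.0 − 1.0612)·4.0·19.4

150.4537 g


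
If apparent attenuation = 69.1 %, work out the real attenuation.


RA = AA · 0.8192
RA = 69.1 · 0.8192

56.6067 %


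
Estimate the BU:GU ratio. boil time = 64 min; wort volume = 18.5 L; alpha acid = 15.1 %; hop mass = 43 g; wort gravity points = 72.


U = 1.65·0.000125^(GP/1000)·(1−e^(−0.04t))/4.15;  IBU = (α/100)·m·U·1000/V;  BU:GU = IBU/GP
U = 1.65·0.000125^(72/1000)·(1−e^(−0.04·64))/4.15 = 0.1921
IBU = (15.1/100)·43·0.1921·1000/18.5 = 67.4133
BU:GU = 67.4133/72

0.9363


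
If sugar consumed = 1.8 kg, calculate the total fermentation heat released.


Q = m_sugar · 590 kJ/kg
Q = 1.8 · 590

1062.0000 kJ


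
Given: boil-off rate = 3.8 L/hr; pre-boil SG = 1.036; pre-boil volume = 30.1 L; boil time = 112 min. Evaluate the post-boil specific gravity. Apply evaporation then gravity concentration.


V_post = V_pre − rate·(t/60);  SG_post = 1 + (SG_pre−1)·V_pre/V_post
V_post = 30.1 − 3.8·(112/60) = 23.0067
SG_post = 1 + (1.036 − 1)·30.1/23.0067

1.0471


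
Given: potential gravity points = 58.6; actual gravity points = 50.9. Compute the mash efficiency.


efficiency = actual / potential × 100
efficiency = 50.9 / 58.6 × 100

86.8601 %


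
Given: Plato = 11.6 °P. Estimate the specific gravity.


SG = 259/(259 − P)
SG = 259/(259 − 11.6)

1.0469


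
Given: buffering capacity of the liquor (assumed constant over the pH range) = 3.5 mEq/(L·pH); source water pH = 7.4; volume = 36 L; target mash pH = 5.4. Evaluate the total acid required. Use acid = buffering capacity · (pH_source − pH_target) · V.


acid = 3.5 · (7.4 − 5.4) · 36

252.0000 mEq


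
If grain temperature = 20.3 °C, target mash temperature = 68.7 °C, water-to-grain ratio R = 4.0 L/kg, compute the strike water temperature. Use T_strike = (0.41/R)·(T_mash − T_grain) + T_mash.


T_strike = (0.41/4.0)·(68.7 − 20.3) + 68.7

73.6610 °C


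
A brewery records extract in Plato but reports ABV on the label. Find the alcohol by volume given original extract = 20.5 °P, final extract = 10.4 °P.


SG = 259/(259 − P);  ABV = (OG − FG)·131.25
OG = 259/(259 − 20.5) = 1.0860
FG = 259/(259 − 10.4) = 1.0418
ABV = (1.0860 − 1.0418)·131.25

5.7907 % ABV


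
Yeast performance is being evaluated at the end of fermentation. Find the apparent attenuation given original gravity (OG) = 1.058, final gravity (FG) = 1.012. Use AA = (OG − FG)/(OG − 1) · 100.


AA = (1.058 − 1.012)/(1.058 − 1) · 100

79.3103 %


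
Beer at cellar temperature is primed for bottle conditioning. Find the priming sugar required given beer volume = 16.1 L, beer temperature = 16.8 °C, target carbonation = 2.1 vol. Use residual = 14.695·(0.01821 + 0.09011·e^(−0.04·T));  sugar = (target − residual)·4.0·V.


residual = 14.695·(0.01821 + 0.09011·e^(−0.04·16.8)) = 0.9438
sugar = (2.1 − 0.9438)·4.0·16.1

74.4574 g
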